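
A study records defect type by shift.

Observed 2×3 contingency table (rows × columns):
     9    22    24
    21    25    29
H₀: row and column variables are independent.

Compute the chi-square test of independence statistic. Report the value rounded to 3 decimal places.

Row totals [55, 75], col totals [30, 47, 53], n=130
χ² = (9−12.69)²/12.69 + (22−19.88)²/19.88 + (24−22.42)²/22.42 + (21−17.31)²/17.31 + (25−27.12)²/27.12 + (29−30.58)²/30.58 = 2.4441
df = 2

test statistic = 2.444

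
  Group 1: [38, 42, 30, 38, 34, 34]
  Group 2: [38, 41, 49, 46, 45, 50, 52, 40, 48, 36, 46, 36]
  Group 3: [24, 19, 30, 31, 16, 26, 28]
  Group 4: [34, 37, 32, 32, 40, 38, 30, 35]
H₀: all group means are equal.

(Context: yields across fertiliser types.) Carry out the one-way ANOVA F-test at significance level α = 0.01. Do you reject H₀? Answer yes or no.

Group means [36.00, 43.92, 24.86, 34.75], grand mean 36.212
SSB = Σnᵢ(x̄ᵢ−x̄)² = 1632.241; SSW = ΣΣ(x−x̄ᵢ)² = 697.274
MSB = 1632.241/3 = 544.0804; MSW = 697.274/29 = 24.0439
F = MSB/MSW = 22.6286
df = (3, 29)
p-value (upper-tail) = 0.00000
At α=0.01: p < α → reject H₀

reject H₀: yes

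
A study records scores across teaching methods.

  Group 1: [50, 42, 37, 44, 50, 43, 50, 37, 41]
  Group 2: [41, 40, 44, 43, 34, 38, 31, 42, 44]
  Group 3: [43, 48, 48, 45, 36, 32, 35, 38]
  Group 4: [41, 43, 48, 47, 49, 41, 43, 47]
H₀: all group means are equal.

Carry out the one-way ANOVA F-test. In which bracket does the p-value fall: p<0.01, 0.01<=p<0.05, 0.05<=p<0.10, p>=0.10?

p-value bracket: p>=0.10

Group means [43.78, 39.67, 40.62, 44.88], grand mean 42.206
SSB = Σnᵢ(x̄ᵢ−x̄)² = 157.253; SSW = ΣΣ(x−x̄ᵢ)² = 726.306
MSB = 157.253/3 = 52.4178; MSW = 726.306/30 = 24.2102
F = MSB/MSW = 2.1651
df = (3, 30)
p-value (upper-tail) = 0.11285
→ bracket: p>=0.10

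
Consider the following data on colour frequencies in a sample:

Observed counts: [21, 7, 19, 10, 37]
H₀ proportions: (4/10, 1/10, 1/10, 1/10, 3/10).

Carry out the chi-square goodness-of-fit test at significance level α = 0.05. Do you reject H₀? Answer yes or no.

n = 94; E_i = n·p_i = [37.60, 9.40, 9.40, 9.40, 28.20]
χ² = (21−37.60)²/37.60 + (7−9.40)²/9.40 + (19−9.40)²/9.40 + (10−9.40)²/9.40 + (37−28.20)²/28.20 = 20.5301
df = 4
p-value (upper-tail) = 0.00039
At α=0.05: p < α → reject H₀

reject H₀: yes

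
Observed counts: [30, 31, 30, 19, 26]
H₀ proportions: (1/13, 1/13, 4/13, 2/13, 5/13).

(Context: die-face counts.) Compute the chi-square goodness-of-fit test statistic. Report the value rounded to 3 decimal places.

n = 136; E_i = n·p_i = [10.46, 10.46, 41.85, 20.92, 52.31]
χ² = (30−10.46)²/10.46 + (31−10.46)²/10.46 + (30−41.85)²/41.85 + (19−20.92)²/20.92 + (26−52.31)²/52.31 = 93.5743
df = 4

test statistic = 93.574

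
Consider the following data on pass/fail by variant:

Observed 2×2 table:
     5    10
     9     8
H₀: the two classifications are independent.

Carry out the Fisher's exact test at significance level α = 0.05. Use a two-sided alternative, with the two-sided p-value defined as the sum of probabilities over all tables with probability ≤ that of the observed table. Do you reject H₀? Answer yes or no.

reject H₀: no

Margins: r₁=15, r₂=17, c₁=14, c₂=18, n=32
p_obs = C(15,5)·C(17,9)/C(32,14); sum pmf over tables with pmf ≤ p_obs
p-value (two-sided) = 0.30752
At α=0.05: p ≥ α → fail to reject H₀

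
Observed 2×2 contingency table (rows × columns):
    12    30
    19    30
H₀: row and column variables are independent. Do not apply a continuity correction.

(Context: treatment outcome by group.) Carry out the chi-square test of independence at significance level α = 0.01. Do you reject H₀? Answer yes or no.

reject H₀: no

Row totals [42, 49], col totals [31, 60], n=91
χ² = (12−14.31)²/14.31 + (30−27.69)²/27.69 + (19−16.69)²/16.69 + (30−32.31)²/32.31 = 1.0484
df = 1
p-value (upper-tail) = 0.30588
At α=0.01: p ≥ α → fail to reject H₀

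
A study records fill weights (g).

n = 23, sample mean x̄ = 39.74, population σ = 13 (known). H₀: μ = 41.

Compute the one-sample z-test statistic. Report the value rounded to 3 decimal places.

test statistic = -0.465

SE = σ/√n = 13/√23 = 2.7107
z = (x̄−μ₀)/SE = (39.74−41)/2.7107 = -0.4648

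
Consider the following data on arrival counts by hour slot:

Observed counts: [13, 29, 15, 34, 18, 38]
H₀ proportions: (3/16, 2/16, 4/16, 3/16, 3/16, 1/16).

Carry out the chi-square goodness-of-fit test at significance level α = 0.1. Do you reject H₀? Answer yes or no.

reject H₀: yes

n = 147; E_i = n·p_i = [27.56, 18.38, 36.75, 27.56, 27.56, 9.19]
χ² = (13−27.56)²/27.56 + (29−18.38)²/18.38 + (15−36.75)²/36.75 + (34−27.56)²/27.56 + (18−27.56)²/27.56 + (38−9.19)²/9.19 = 121.8889
df = 5
p-value (upper-tail) = 0.00000
At α=0.1: p < α → reject H₀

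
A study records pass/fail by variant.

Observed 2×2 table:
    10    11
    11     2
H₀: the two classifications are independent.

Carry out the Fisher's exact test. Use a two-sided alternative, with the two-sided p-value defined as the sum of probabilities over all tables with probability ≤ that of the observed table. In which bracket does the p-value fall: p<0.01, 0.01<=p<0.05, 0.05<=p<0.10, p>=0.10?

Margins: r₁=21, r₂=13, c₁=21, c₂=13, n=34
p_obs = C(21,10)·C(13,11)/C(34,21); sum pmf over tables with pmf ≤ p_obs
p-value (two-sided) = 0.06724
→ bracket: 0.05<=p<0.10

p-value bracket: 0.05<=p<0.10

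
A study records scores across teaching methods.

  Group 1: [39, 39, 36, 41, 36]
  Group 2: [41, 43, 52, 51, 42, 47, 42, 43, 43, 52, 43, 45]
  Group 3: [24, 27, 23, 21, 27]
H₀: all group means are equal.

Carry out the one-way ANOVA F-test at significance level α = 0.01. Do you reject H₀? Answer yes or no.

reject H₀: yes

Group means [38.20, 45.33, 24.40], grand mean 38.955
SSB = Σnᵢ(x̄ᵢ−x̄)² = 1550.288; SSW = ΣΣ(x−x̄ᵢ)² = 232.667
MSB = 1550.288/2 = 775.1439; MSW = 232.667/19 = 12.2456
F = MSB/MSW = 63.2997
df = (2, 19)
p-value (upper-tail) = 0.00000
At α=0.01: p < α → reject H₀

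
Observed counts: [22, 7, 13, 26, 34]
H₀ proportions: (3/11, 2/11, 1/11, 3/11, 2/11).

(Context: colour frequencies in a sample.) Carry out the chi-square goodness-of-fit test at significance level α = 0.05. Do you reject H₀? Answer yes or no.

reject H₀: yes

n = 102; E_i = n·p_i = [27.82, 18.55, 9.27, 27.82, 18.55]
χ² = (22−27.82)²/27.82 + (7−18.55)²/18.55 + (13−9.27)²/9.27 + (26−27.82)²/27.82 + (34−18.55)²/18.55 = 22.9003
df = 4
p-value (upper-tail) = 0.00013
At α=0.05: p < α → reject H₀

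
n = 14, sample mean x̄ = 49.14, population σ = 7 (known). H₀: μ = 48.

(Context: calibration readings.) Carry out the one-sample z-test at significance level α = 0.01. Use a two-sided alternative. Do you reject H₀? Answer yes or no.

reject H₀: no

SE = σ/√n = 7/√14 = 1.8708
z = (x̄−μ₀)/SE = (49.14−48)/1.8708 = 0.6094
p-value (two-sided) = 0.54229
At α=0.01: p ≥ α → fail to reject H₀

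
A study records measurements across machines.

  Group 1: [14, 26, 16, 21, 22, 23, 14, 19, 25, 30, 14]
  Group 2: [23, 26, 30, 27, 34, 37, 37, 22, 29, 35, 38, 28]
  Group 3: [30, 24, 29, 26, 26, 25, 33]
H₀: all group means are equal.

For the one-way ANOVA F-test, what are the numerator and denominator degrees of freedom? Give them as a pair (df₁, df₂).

degrees of freedom = [2, 27]

k = 3 groups, N = 30 total
df = (k−1, N−k) = (3−1, 30−3) = (2, 27)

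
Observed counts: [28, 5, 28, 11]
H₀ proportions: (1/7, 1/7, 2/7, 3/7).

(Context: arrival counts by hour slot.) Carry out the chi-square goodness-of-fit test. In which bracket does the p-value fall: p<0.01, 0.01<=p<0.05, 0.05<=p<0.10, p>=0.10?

p-value bracket: p<0.01

n = 72; E_i = n·p_i = [10.29, 10.29, 20.57, 30.86]
χ² = (28−10.29)²/10.29 + (5−10.29)²/10.29 + (28−20.57)²/20.57 + (11−30.86)²/30.86 = 48.6852
df = 3
p-value (upper-tail) = 0.00000
→ bracket: p<0.01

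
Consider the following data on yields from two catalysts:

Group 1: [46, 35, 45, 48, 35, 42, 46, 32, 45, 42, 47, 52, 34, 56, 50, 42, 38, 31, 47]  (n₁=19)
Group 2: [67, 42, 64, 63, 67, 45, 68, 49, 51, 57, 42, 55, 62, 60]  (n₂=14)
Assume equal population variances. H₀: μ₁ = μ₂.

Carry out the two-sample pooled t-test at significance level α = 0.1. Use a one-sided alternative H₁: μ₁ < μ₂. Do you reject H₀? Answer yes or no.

reject H₀: yes

x̄₁=42.789, s₁=7.005, n₁=19
x̄₂=56.571, s₂=9.346, n₂=14
s_p² = [18·7.005² + 13·9.346²]/31 = 65.1157
SE = √(s_p²·(1/19+1/14)) = 2.8422
t = (42.789−56.571)/2.8422 = -4.8490
df = 31
p-value (one-sided, H₁ less) = 0.00002
At α=0.1: p < α → reject H₀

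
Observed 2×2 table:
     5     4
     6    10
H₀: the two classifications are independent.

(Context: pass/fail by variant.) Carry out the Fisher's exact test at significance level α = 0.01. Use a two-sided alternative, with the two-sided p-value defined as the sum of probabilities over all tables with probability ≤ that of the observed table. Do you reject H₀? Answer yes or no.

reject H₀: no

Margins: r₁=9, r₂=16, c₁=11, c₂=14, n=25
p_obs = C(9,5)·C(16,6)/C(25,11); sum pmf over tables with pmf ≤ p_obs
p-value (two-sided) = 0.43408
At α=0.01: p ≥ α → fail to reject H₀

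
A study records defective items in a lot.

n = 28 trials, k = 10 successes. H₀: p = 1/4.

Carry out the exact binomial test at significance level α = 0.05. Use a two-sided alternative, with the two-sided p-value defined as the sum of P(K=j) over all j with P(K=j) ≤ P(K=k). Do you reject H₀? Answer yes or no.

reject H₀: no

Exact binomial: n=28, k=10, p₀=1/4=0.2500
P(X=j) = C(n,j)·p₀^j·(1−p₀)^(n−j); p = Σ P(X=j) over j with P(X=j) ≤ P(X=10)
p-value (two-sided) = 0.19359
At α=0.05: p ≥ α → fail to reject H₀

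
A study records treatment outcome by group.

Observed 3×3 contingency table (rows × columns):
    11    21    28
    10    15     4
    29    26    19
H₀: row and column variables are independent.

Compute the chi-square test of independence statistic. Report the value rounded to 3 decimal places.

Row totals [60, 29, 74], col totals [50, 62, 51], n=163
χ² = (11−18.40)²/18.40 + (21−22.82)²/22.82 + (28−18.77)²/18.77 + (10−8.90)²/8.90 + (15−11.03)²/11.03 + (4−9.07)²/9.07 + (29−22.70)²/22.70 + (26−28.15)²/28.15 + (19−23.15)²/23.15 = 14.7199
df = 4

test statistic = 14.720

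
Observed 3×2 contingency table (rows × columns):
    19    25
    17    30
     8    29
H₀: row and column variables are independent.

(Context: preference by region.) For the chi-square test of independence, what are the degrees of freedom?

degrees of freedom = 2

df = (r−1)(c−1) = (3−1)·(2−1) = 2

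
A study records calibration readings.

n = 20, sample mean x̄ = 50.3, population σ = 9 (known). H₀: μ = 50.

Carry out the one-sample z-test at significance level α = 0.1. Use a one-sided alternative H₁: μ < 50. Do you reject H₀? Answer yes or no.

reject H₀: no

SE = σ/√n = 9/√20 = 2.0125
z = (x̄−μ₀)/SE = (50.3−50)/2.0125 = 0.1491
p-value (one-sided, H₁ less) = 0.55925
At α=0.1: p ≥ α → fail to reject H₀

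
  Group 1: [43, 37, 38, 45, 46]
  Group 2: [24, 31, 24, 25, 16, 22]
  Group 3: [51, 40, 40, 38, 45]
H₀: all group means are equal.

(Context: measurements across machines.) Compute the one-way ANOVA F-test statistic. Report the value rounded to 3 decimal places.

Group means [41.80, 23.67, 42.80], grand mean 35.312
SSB = Σnᵢ(x̄ᵢ−x̄)² = 1304.504; SSW = ΣΣ(x−x̄ᵢ)² = 294.933
MSB = 1304.504/2 = 652.2521; MSW = 294.933/13 = 22.6872
F = MSB/MSW = 28.7498
df = (2, 13)

test statistic = 28.750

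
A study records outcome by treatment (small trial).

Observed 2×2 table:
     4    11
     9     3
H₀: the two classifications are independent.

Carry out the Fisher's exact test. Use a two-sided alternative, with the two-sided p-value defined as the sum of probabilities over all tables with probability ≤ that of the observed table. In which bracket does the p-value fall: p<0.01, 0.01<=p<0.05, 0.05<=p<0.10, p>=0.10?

p-value bracket: 0.01<=p<0.05

Margins: r₁=15, r₂=12, c₁=13, c₂=14, n=27
p_obs = C(15,4)·C(12,9)/C(27,13); sum pmf over tables with pmf ≤ p_obs
p-value (two-sided) = 0.02130
→ bracket: 0.01<=p<0.05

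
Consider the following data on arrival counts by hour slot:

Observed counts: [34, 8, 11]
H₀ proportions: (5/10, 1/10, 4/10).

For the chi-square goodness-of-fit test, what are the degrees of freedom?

df = k − 1 = 3 − 1 = 2

degrees of freedom = 2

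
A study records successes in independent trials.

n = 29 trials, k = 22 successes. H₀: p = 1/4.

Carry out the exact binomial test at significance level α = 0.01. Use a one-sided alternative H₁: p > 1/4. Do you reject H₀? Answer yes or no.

Exact binomial: n=29, k=22, p₀=1/4=0.2500
P(X≥22) from Σ C(n,i)·p₀^i·(1−p₀)^(n−i)
p-value (one-sided, H₁ greater) = 0.00000
At α=0.01: p < α → reject H₀

reject H₀: yes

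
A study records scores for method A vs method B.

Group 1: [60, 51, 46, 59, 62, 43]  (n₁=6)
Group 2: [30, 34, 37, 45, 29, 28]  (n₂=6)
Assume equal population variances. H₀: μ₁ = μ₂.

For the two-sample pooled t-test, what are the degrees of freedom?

degrees of freedom = 10

df = n₁ + n₂ − 2 = 6 + 6 − 2 = 10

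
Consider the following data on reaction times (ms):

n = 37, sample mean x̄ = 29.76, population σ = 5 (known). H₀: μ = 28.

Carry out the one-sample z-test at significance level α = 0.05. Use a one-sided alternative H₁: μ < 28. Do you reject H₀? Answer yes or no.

reject H₀: no

SE = σ/√n = 5/√37 = 0.8220
z = (x̄−μ₀)/SE = (29.76−28)/0.8220 = 2.1411
p-value (one-sided, H₁ less) = 0.98387
At α=0.05: p ≥ α → fail to reject H₀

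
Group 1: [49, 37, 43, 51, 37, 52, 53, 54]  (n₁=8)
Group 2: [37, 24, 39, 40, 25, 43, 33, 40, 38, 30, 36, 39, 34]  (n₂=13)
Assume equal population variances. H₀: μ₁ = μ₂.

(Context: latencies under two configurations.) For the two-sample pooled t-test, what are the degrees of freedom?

df = n₁ + n₂ − 2 = 8 + 13 − 2 = 19

degrees of freedom = 19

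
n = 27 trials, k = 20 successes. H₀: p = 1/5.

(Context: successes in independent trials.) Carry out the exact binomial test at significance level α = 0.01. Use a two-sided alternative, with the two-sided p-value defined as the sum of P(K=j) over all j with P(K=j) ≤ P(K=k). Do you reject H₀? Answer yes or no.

Exact binomial: n=27, k=20, p₀=1/5=0.2000
P(X=j) = C(n,j)·p₀^j·(1−p₀)^(n−j); p = Σ P(X=j) over j with P(X=j) ≤ P(X=20)
p-value (two-sided) = 0.00000
At α=0.01: p < α → reject H₀

reject H₀: yes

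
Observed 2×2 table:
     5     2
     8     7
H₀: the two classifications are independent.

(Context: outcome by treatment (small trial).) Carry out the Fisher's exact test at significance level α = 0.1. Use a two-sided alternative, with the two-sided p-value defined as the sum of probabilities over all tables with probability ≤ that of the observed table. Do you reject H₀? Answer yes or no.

reject H₀: no

Margins: r₁=7, r₂=15, c₁=13, c₂=9, n=22
p_obs = C(7,5)·C(15,8)/C(22,13); sum pmf over tables with pmf ≤ p_obs
p-value (two-sided) = 0.64783
At α=0.1: p ≥ α → fail to reject H₀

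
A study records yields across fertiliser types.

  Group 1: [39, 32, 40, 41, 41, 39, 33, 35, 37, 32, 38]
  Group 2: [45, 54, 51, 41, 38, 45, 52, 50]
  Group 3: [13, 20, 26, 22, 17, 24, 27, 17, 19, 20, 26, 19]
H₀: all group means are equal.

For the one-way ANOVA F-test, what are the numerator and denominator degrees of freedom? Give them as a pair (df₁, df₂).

k = 3 groups, N = 31 total
df = (k−1, N−k) = (3−1, 31−3) = (2, 28)

degrees of freedom = [2, 28]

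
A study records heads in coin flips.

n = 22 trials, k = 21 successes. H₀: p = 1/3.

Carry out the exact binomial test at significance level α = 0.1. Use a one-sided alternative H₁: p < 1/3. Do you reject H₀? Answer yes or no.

reject H₀: no

Exact binomial: n=22, k=21, p₀=1/3=0.3333
P(X≤21) from Σ C(n,i)·p₀^i·(1−p₀)^(n−i)
p-value (one-sided, H₁ less) = 1.00000
At α=0.1: p ≥ α → fail to reject H₀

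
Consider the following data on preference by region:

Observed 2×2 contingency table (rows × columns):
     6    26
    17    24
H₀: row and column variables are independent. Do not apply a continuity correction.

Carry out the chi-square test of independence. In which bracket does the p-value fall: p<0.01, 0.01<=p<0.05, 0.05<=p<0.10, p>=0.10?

p-value bracket: 0.01<=p<0.05

Row totals [32, 41], col totals [23, 50], n=73
χ² = (6−10.08)²/10.08 + (26−21.92)²/21.92 + (17−12.92)²/12.92 + (24−28.08)²/28.08 = 4.2966
df = 1
p-value (upper-tail) = 0.03819
→ bracket: 0.01<=p<0.05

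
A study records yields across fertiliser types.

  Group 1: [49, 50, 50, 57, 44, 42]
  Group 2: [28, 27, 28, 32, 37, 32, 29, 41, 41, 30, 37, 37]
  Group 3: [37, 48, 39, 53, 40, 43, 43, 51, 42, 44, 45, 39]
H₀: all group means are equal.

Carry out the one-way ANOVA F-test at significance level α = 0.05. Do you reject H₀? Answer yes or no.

reject H₀: yes

Group means [48.67, 33.25, 43.67], grand mean 40.500
SSB = Σnᵢ(x̄ᵢ−x̄)² = 1151.250; SSW = ΣΣ(x−x̄ᵢ)² = 694.250
MSB = 1151.250/2 = 575.6250; MSW = 694.250/27 = 25.7130
F = MSB/MSW = 22.3866
df = (2, 27)
p-value (upper-tail) = 0.00000
At α=0.05: p < α → reject H₀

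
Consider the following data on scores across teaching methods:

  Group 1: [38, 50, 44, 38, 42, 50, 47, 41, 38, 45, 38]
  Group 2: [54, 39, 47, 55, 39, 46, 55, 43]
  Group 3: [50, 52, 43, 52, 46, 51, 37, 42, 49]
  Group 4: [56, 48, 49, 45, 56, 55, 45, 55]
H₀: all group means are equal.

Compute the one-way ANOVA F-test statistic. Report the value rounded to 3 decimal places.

Group means [42.82, 47.25, 46.89, 51.12], grand mean 46.667
SSB = Σnᵢ(x̄ᵢ−x̄)² = 325.100; SSW = ΣΣ(x−x̄ᵢ)² = 932.900
MSB = 325.100/3 = 108.3666; MSW = 932.900/32 = 29.1531
F = MSB/MSW = 3.7172
df = (3, 32)

test statistic = 3.717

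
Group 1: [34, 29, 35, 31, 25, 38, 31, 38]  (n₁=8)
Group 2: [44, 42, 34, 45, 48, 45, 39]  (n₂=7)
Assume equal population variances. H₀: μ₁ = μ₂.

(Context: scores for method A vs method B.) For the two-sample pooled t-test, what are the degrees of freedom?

df = n₁ + n₂ − 2 = 8 + 7 − 2 = 13

degrees of freedom = 13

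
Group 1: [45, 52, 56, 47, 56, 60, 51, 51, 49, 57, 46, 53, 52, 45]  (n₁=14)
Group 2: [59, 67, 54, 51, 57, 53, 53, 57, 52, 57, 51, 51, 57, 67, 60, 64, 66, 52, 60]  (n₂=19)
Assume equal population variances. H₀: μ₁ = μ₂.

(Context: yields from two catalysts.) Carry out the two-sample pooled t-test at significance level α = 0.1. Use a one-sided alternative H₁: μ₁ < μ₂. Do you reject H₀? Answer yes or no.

x̄₁=51.429, s₁=4.702, n₁=14
x̄₂=57.263, s₂=5.526, n₂=19
s_p² = [13·4.702² + 18·5.526²]/31 = 27.0036
SE = √(s_p²·(1/14+1/19)) = 1.8303
t = (51.429−57.263)/1.8303 = -3.1877
df = 31
p-value (one-sided, H₁ less) = 0.00163
At α=0.1: p < α → reject H₀

reject H₀: yes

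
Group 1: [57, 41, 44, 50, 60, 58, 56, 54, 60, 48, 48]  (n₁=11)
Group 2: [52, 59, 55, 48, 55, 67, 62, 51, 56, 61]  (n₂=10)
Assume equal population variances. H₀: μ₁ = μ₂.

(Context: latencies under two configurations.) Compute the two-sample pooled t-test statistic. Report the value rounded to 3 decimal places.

x̄₁=52.364, s₁=6.546, n₁=11
x̄₂=56.600, s₂=5.719, n₂=10
s_p² = [10·6.546² + 9·5.719²]/19 = 38.0498
SE = √(s_p²·(1/11+1/10)) = 2.6952
t = (52.364−56.600)/2.6952 = -1.5718
df = 19

test statistic = -1.572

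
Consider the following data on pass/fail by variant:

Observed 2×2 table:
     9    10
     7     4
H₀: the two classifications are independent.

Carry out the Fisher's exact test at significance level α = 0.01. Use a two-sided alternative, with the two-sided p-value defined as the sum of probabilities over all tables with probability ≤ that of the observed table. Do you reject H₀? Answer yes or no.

Margins: r₁=19, r₂=11, c₁=16, c₂=14, n=30
p_obs = C(19,9)·C(11,7)/C(30,16); sum pmf over tables with pmf ≤ p_obs
p-value (two-sided) = 0.46640
At α=0.01: p ≥ α → fail to reject H₀

reject H₀: no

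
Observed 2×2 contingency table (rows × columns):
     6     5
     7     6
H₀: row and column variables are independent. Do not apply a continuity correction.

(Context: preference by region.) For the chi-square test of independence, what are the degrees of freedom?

degrees of freedom = 1

df = (r−1)(c−1) = (2−1)·(2−1) = 1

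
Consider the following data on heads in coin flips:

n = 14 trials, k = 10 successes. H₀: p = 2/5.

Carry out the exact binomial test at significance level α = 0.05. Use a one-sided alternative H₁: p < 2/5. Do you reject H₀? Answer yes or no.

reject H₀: no

Exact binomial: n=14, k=10, p₀=2/5=0.4000
P(X≤10) from Σ C(n,i)·p₀^i·(1−p₀)^(n−i)
p-value (one-sided, H₁ less) = 0.99609
At α=0.05: p ≥ α → fail to reject H₀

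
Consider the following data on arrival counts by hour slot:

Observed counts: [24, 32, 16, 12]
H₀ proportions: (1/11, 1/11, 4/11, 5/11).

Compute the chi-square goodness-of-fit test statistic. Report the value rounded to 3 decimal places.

test statistic = 137.676

n = 84; E_i = n·p_i = [7.64, 7.64, 30.55, 38.18]
χ² = (24−7.64)²/7.64 + (32−7.64)²/7.64 + (16−30.55)²/30.55 + (12−38.18)²/38.18 = 137.6762
df = 3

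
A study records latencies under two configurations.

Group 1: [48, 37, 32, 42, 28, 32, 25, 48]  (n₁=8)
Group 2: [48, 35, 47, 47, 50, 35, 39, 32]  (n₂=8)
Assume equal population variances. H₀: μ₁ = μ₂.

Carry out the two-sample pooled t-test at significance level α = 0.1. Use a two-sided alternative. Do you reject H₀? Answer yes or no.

reject H₀: no

x̄₁=36.500, s₁=8.783, n₁=8
x̄₂=41.625, s₂=7.130, n₂=8
s_p² = [7·8.783² + 7·7.130²]/14 = 63.9911
SE = √(s_p²·(1/8+1/8)) = 3.9997
t = (36.500−41.625)/3.9997 = -1.2813
df = 14
p-value (two-sided) = 0.22089
At α=0.1: p ≥ α → fail to reject H₀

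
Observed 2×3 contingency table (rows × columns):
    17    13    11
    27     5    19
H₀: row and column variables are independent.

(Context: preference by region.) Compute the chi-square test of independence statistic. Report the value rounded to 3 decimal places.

Row totals [41, 51], col totals [44, 18, 30], n=92
χ² = (17−19.61)²/19.61 + (13−8.02)²/8.02 + (11−13.37)²/13.37 + (27−24.39)²/24.39 + (5−9.98)²/9.98 + (19−16.63)²/16.63 = 6.9569
df = 2

test statistic = 6.957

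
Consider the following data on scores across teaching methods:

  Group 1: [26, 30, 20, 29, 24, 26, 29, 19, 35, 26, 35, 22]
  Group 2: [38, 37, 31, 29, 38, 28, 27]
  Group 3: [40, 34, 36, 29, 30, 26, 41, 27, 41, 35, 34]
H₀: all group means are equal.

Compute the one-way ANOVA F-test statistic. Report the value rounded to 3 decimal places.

Group means [26.75, 32.57, 33.91], grand mean 30.733
SSB = Σnᵢ(x̄ᵢ−x̄)² = 324.993; SSW = ΣΣ(x−x̄ᵢ)² = 732.873
MSB = 324.993/2 = 162.4966; MSW = 732.873/27 = 27.1435
F = MSB/MSW = 5.9866
df = (2, 27)

test statistic = 5.987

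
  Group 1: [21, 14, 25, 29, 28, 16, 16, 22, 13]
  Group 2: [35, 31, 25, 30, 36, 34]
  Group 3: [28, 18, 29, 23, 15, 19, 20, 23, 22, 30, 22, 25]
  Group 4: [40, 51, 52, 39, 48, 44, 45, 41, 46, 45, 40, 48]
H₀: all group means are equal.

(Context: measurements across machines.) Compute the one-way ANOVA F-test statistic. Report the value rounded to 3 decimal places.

Group means [20.44, 31.83, 22.83, 44.92], grand mean 30.462
SSB = Σnᵢ(x̄ᵢ−x̄)² = 4120.053; SSW = ΣΣ(x−x̄ᵢ)² = 809.639
MSB = 4120.053/3 = 1373.3511; MSW = 809.639/35 = 23.1325
F = MSB/MSW = 59.3688
df = (3, 35)

test statistic = 59.369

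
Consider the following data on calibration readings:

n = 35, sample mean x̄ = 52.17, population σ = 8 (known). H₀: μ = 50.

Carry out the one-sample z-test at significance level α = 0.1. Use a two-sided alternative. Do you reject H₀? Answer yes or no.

reject H₀: no

SE = σ/√n = 8/√35 = 1.3522
z = (x̄−μ₀)/SE = (52.17−50)/1.3522 = 1.6047
p-value (two-sided) = 0.10855
At α=0.1: p ≥ α → fail to reject H₀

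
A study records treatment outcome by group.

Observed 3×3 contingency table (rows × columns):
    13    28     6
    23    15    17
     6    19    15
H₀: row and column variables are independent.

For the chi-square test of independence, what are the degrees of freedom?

df = (r−1)(c−1) = (3−1)·(3−1) = 4

degrees of freedom = 4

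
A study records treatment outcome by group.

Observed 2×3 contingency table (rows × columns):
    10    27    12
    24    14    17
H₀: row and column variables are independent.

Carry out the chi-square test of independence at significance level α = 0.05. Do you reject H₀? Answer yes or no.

Row totals [49, 55], col totals [34, 41, 29], n=104
χ² = (10−16.02)²/16.02 + (27−19.32)²/19.32 + (12−13.66)²/13.66 + (24−17.98)²/17.98 + (14−21.68)²/21.68 + (17−15.34)²/15.34 = 10.4373
df = 2
p-value (upper-tail) = 0.00541
At α=0.05: p < α → reject H₀

reject H₀: yes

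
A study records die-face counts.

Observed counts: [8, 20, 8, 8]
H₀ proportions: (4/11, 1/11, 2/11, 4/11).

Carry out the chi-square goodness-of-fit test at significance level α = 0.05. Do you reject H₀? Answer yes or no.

n = 44; E_i = n·p_i = [16.00, 4.00, 8.00, 16.00]
χ² = (8−16.00)²/16.00 + (20−4.00)²/4.00 + (8−8.00)²/8.00 + (8−16.00)²/16.00 = 72.0000
df = 3
p-value (upper-tail) = 0.00000
At α=0.05: p < α → reject H₀

reject H₀: yes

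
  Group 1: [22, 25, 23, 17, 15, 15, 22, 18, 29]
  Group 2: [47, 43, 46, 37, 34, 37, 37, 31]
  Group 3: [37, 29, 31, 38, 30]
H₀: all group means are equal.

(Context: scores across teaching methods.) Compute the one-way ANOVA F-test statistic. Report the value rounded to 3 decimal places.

test statistic = 29.103

Group means [20.67, 39.00, 33.00], grand mean 30.136
SSB = Σnᵢ(x̄ᵢ−x̄)² = 1476.591; SSW = ΣΣ(x−x̄ᵢ)² = 482.000
MSB = 1476.591/2 = 738.2955; MSW = 482.000/19 = 25.3684
F = MSB/MSW = 29.1029
df = (2, 19)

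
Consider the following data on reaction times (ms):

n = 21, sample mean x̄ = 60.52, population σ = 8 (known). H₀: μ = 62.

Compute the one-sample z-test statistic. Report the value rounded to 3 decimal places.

test statistic = -0.848

SE = σ/√n = 8/√21 = 1.7457
z = (x̄−μ₀)/SE = (60.52−62)/1.7457 = -0.8478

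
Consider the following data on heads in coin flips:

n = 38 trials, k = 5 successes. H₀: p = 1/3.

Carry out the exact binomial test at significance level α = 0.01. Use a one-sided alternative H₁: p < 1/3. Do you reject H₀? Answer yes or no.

Exact binomial: n=38, k=5, p₀=1/3=0.3333
P(X≤5) from Σ C(n,i)·p₀^i·(1−p₀)^(n−i)
p-value (one-sided, H₁ less) = 0.00438
At α=0.01: p < α → reject H₀

reject H₀: yes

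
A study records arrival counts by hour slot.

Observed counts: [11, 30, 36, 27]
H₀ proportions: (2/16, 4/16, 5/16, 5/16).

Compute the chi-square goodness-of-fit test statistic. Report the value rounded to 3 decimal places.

test statistic = 2.231

n = 104; E_i = n·p_i = [13.00, 26.00, 32.50, 32.50]
χ² = (11−13.00)²/13.00 + (30−26.00)²/26.00 + (36−32.50)²/32.50 + (27−32.50)²/32.50 = 2.2308
df = 3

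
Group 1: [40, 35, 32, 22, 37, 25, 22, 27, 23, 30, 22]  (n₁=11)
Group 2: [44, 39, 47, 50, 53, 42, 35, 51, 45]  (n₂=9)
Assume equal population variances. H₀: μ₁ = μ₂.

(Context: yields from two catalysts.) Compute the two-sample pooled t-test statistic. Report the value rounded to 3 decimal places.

x̄₁=28.636, s₁=6.577, n₁=11
x̄₂=45.111, s₂=5.862, n₂=9
s_p² = [10·6.577² + 8·5.862²]/18 = 39.3019
SE = √(s_p²·(1/11+1/9)) = 2.8178
t = (28.636−45.111)/2.8178 = -5.8468
df = 18

test statistic = -5.847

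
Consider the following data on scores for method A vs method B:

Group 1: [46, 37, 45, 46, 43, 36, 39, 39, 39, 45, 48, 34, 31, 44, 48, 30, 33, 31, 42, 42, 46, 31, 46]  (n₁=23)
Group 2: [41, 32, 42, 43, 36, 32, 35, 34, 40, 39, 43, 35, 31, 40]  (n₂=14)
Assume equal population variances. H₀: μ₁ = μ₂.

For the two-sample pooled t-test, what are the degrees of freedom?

degrees of freedom = 35

df = n₁ + n₂ − 2 = 23 + 14 − 2 = 35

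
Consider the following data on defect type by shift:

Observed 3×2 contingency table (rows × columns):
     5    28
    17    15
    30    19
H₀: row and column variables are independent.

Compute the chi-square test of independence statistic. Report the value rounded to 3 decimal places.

test statistic = 17.885

Row totals [33, 32, 49], col totals [52, 62], n=114
χ² = (5−15.05)²/15.05 + (28−17.95)²/17.95 + (17−14.60)²/14.60 + (15−17.40)²/17.40 + (30−22.35)²/22.35 + (19−26.65)²/26.65 = 17.8851
df = 2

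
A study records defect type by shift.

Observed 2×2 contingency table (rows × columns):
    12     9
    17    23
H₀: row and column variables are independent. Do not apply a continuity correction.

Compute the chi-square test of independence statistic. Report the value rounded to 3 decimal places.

Row totals [21, 40], col totals [29, 32], n=61
χ² = (12−9.98)²/9.98 + (9−11.02)²/11.02 + (17−19.02)²/19.02 + (23−20.98)²/20.98 = 1.1839
df = 1

test statistic = 1.184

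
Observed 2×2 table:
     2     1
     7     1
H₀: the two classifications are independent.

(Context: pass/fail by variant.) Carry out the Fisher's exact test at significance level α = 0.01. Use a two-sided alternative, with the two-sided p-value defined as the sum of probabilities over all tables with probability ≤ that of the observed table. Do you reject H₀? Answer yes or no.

reject H₀: no

Margins: r₁=3, r₂=8, c₁=9, c₂=2, n=11
p_obs = C(3,2)·C(8,7)/C(11,9); sum pmf over tables with pmf ≤ p_obs
p-value (two-sided) = 0.49091
At α=0.01: p ≥ α → fail to reject H₀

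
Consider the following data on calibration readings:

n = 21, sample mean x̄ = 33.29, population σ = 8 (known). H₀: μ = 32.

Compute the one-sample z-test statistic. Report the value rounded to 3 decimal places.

SE = σ/√n = 8/√21 = 1.7457
z = (x̄−μ₀)/SE = (33.29−32)/1.7457 = 0.7389

test statistic = 0.739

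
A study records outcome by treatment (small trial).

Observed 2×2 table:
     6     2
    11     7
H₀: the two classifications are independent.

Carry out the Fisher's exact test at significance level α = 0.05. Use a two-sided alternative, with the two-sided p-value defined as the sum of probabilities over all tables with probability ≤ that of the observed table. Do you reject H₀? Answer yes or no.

reject H₀: no

Margins: r₁=8, r₂=18, c₁=17, c₂=9, n=26
p_obs = C(8,6)·C(18,11)/C(26,17); sum pmf over tables with pmf ≤ p_obs
p-value (two-sided) = 0.66729
At α=0.05: p ≥ α → fail to reject H₀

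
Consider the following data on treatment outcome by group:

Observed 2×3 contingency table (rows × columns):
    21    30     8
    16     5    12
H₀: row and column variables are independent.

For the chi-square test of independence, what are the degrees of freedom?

df = (r−1)(c−1) = (2−1)·(3−1) = 2

degrees of freedom = 2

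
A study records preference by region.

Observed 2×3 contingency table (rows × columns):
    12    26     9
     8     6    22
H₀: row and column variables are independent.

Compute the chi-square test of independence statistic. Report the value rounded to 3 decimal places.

Row totals [47, 36], col totals [20, 32, 31], n=83
χ² = (12−11.33)²/11.33 + (26−18.12)²/18.12 + (9−17.55)²/17.55 + (8−8.67)²/8.67 + (6−13.88)²/13.88 + (22−13.45)²/13.45 = 17.6030
df = 2

test statistic = 17.603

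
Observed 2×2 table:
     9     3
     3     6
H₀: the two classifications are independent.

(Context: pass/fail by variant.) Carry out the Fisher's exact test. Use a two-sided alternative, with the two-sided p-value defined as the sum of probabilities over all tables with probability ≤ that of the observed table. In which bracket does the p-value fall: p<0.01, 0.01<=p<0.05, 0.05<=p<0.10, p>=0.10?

p-value bracket: 0.05<=p<0.10

Margins: r₁=12, r₂=9, c₁=12, c₂=9, n=21
p_obs = C(12,9)·C(9,3)/C(21,12); sum pmf over tables with pmf ≤ p_obs
p-value (two-sided) = 0.08723
→ bracket: 0.05<=p<0.10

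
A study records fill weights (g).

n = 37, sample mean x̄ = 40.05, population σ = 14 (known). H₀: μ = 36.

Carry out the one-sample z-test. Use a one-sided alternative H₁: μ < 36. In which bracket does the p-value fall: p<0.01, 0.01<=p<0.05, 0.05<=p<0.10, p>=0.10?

SE = σ/√n = 14/√37 = 2.3016
z = (x̄−μ₀)/SE = (40.05−36)/2.3016 = 1.7597
p-value (one-sided, H₁ less) = 0.96077
→ bracket: p>=0.10

p-value bracket: p>=0.10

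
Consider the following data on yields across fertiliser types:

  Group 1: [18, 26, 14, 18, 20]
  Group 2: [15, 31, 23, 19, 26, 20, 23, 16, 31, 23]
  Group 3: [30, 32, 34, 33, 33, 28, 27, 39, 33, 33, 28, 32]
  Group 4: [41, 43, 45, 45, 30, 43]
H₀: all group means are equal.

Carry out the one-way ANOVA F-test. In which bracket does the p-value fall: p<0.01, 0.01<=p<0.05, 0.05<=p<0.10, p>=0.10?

Group means [19.20, 22.70, 31.83, 41.17], grand mean 28.848
SSB = Σnᵢ(x̄ᵢ−x̄)² = 1860.842; SSW = ΣΣ(x−x̄ᵢ)² = 629.400
MSB = 1860.842/3 = 620.2808; MSW = 629.400/29 = 21.7034
F = MSB/MSW = 28.5798
df = (3, 29)
p-value (upper-tail) = 0.00000
→ bracket: p<0.01

p-value bracket: p<0.01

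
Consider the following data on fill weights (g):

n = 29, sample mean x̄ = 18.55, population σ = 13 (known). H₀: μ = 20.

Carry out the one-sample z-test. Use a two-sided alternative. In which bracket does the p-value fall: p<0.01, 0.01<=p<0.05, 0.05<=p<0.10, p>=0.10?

SE = σ/√n = 13/√29 = 2.4140
z = (x̄−μ₀)/SE = (18.55−20)/2.4140 = -0.6007
p-value (two-sided) = 0.54807
→ bracket: p>=0.10

p-value bracket: p>=0.10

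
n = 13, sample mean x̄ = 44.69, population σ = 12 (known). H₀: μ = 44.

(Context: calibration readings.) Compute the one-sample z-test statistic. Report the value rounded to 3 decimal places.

test statistic = 0.207

SE = σ/√n = 12/√13 = 3.3282
z = (x̄−μ₀)/SE = (44.69−44)/3.3282 = 0.2073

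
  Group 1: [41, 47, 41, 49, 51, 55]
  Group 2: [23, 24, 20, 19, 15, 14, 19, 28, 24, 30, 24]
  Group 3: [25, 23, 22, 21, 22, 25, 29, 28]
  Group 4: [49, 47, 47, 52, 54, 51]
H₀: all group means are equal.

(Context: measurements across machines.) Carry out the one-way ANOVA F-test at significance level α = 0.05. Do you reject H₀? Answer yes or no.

Group means [47.33, 21.82, 24.38, 50.00], grand mean 32.871
SSB = Σnᵢ(x̄ᵢ−x̄)² = 4936.639; SSW = ΣΣ(x−x̄ᵢ)² = 502.845
MSB = 4936.639/3 = 1645.5464; MSW = 502.845/27 = 18.6239
F = MSB/MSW = 88.3568
df = (3, 27)
p-value (upper-tail) = 0.00000
At α=0.05: p < α → reject H₀

reject H₀: yes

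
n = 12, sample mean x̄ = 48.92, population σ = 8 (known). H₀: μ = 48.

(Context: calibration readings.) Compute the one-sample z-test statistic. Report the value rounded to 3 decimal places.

SE = σ/√n = 8/√12 = 2.3094
z = (x̄−μ₀)/SE = (48.92−48)/2.3094 = 0.3984

test statistic = 0.398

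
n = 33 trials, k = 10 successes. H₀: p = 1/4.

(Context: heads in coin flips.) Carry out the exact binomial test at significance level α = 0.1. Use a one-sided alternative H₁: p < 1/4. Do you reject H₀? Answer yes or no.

Exact binomial: n=33, k=10, p₀=1/4=0.2500
P(X≤10) from Σ C(n,i)·p₀^i·(1−p₀)^(n−i)
p-value (one-sided, H₁ less) = 0.81897
At α=0.1: p ≥ α → fail to reject H₀

reject H₀: no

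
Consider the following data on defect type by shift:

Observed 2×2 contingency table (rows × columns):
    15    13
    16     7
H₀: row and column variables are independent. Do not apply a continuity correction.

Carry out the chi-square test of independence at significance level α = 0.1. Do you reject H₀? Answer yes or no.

reject H₀: no

Row totals [28, 23], col totals [31, 20], n=51
χ² = (15−17.02)²/17.02 + (13−10.98)²/10.98 + (16−13.98)²/13.98 + (7−9.02)²/9.02 = 1.3551
df = 1
p-value (upper-tail) = 0.24439
At α=0.1: p ≥ α → fail to reject H₀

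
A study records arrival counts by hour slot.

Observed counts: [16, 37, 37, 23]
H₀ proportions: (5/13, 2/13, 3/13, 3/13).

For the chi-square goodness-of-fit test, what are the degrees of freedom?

degrees of freedom = 3

df = k − 1 = 4 − 1 = 3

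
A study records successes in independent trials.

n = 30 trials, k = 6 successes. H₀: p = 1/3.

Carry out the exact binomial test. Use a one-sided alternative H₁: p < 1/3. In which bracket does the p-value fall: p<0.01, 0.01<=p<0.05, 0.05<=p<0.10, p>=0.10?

Exact binomial: n=30, k=6, p₀=1/3=0.3333
P(X≤6) from Σ C(n,i)·p₀^i·(1−p₀)^(n−i)
p-value (one-sided, H₁ less) = 0.08384
→ bracket: 0.05<=p<0.10

p-value bracket: 0.05<=p<0.10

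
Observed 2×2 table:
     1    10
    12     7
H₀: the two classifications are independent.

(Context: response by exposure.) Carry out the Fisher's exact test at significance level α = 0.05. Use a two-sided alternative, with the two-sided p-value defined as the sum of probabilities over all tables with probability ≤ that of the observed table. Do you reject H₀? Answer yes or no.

reject H₀: yes

Margins: r₁=11, r₂=19, c₁=13, c₂=17, n=30
p_obs = C(11,1)·C(19,12)/C(30,13); sum pmf over tables with pmf ≤ p_obs
p-value (two-sided) = 0.00673
At α=0.05: p < α → reject H₀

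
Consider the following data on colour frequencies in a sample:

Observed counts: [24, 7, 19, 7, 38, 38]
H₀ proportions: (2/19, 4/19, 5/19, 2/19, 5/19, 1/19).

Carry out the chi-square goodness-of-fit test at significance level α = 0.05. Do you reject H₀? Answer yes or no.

reject H₀: yes

n = 133; E_i = n·p_i = [14.00, 28.00, 35.00, 14.00, 35.00, 7.00]
χ² = (24−14.00)²/14.00 + (7−28.00)²/28.00 + (19−35.00)²/35.00 + (7−14.00)²/14.00 + (38−35.00)²/35.00 + (38−7.00)²/7.00 = 171.2500
df = 5
p-value (upper-tail) = 0.00000
At α=0.05: p < α → reject H₀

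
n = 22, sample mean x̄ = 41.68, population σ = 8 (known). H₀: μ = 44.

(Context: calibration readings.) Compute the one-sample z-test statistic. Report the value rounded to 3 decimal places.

SE = σ/√n = 8/√22 = 1.7056
z = (x̄−μ₀)/SE = (41.68−44)/1.7056 = -1.3602

test statistic = -1.360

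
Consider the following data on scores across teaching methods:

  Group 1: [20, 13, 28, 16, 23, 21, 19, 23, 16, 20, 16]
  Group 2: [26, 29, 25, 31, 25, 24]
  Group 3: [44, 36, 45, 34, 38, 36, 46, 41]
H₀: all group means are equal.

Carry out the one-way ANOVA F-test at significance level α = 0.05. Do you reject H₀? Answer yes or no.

reject H₀: yes

Group means [19.55, 26.67, 40.00], grand mean 27.800
SSB = Σnᵢ(x̄ᵢ−x̄)² = 1947.939; SSW = ΣΣ(x−x̄ᵢ)² = 366.061
MSB = 1947.939/2 = 973.9697; MSW = 366.061/22 = 16.6391
F = MSB/MSW = 58.5349
df = (2, 22)
p-value (upper-tail) = 0.00000
At α=0.05: p < α → reject H₀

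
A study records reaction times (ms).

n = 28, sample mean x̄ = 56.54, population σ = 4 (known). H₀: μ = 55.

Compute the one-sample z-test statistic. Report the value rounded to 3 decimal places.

SE = σ/√n = 4/√28 = 0.7559
z = (x̄−μ₀)/SE = (56.54−55)/0.7559 = 2.0372

test statistic = 2.037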